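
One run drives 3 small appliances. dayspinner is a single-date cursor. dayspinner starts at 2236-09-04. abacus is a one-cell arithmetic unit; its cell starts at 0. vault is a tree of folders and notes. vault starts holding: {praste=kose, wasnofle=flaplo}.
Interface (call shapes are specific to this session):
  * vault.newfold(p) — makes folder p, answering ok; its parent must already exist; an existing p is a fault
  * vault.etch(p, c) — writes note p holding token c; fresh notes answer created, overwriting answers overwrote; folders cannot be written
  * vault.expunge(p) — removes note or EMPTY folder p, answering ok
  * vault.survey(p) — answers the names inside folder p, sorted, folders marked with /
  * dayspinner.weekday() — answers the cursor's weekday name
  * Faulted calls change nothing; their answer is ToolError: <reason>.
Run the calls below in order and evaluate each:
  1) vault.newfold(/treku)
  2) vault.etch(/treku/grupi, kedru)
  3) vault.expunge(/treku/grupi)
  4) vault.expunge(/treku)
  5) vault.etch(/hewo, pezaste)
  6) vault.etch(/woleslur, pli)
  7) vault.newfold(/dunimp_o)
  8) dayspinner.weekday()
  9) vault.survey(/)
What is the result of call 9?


>> vault.newfold(p='/treku')
<< ok
>> vault.etch(p='/treku/grupi', c='kedru')
<< created
>> vault.expunge(p='/treku/grupi')
<< ok
>> vault.expunge(p='/treku')
<< ok
>> vault.etch(p='/hewo', c='pezaste')
<< created
>> vault.etch(p='/woleslur', c='pli')
<< created
>> vault.newfold(p='/dunimp_o')
<< ok
>> dayspinner.weekday()
<< Sunday
>> vault.survey(p='/')
<< [dunimp_o/, hewo, praste, wasnofle, woleslur]

Answer: [dunimp_o/, hewo, praste, wasnofle, woleslur]


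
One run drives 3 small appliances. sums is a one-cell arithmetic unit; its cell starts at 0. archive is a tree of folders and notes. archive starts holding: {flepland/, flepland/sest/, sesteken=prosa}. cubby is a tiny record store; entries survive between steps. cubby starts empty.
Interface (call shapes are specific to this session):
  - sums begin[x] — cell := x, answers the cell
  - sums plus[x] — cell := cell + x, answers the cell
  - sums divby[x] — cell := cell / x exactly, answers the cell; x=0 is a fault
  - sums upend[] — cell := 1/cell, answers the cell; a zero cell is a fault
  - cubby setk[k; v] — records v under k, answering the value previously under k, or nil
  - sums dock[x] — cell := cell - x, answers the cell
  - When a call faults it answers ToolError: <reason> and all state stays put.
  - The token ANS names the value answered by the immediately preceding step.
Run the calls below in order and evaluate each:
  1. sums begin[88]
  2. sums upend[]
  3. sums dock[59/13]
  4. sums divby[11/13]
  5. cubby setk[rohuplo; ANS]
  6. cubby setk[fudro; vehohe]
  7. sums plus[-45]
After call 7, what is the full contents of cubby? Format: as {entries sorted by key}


% sums begin x: 88
[out] 88
% sums upend
[out] 1/88
% sums dock x: 59/13
[out] -5179/1144
% sums divby x: 11/13
[out] -5179/968
% cubby setk k: rohuplo v: ANS
[out] nil
% cubby setk k: fudro v: vehohe
[out] nil
% sums plus x: -45
[out] -48739/968

Answer: {fudro=vehohe, rohuplo=-5179/968}


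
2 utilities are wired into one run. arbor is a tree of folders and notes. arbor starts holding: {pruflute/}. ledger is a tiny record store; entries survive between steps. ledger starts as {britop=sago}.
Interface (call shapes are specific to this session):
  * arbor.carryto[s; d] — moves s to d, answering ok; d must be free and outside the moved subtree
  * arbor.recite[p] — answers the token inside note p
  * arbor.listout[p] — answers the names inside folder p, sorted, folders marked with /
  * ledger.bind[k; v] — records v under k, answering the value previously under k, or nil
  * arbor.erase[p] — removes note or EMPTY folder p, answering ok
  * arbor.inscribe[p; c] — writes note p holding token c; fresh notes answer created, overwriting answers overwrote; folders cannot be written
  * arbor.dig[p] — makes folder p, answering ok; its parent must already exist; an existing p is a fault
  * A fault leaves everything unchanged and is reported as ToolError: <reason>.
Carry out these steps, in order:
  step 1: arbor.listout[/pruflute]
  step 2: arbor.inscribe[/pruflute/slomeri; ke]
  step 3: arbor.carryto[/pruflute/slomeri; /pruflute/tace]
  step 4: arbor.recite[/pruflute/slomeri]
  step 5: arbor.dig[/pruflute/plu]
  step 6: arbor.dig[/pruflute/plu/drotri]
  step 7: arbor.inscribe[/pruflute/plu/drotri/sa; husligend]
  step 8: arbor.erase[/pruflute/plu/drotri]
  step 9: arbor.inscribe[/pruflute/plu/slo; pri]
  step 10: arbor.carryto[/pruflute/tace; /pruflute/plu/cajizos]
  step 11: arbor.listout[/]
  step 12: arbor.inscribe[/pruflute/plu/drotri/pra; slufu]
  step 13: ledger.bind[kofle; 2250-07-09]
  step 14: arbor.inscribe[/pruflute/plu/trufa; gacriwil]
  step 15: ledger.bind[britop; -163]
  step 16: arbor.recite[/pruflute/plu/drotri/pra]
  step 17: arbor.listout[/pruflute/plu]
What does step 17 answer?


>>> arbor.listout p: /pruflute
[out] []
>>> arbor.inscribe p: /pruflute/slomeri c: ke
[out] created
>>> arbor.carryto s: /pruflute/slomeri d: /pruflute/tace
[out] ok
>>> arbor.recite p: /pruflute/slomeri
[out] ToolError: not found
>>> arbor.dig p: /pruflute/plu
[out] ok
>>> arbor.dig p: /pruflute/plu/drotri
[out] ok
>>> arbor.inscribe p: /pruflute/plu/drotri/sa c: husligend
[out] created
>>> arbor.erase p: /pruflute/plu/drotri
[out] ToolError: not empty
>>> arbor.inscribe p: /pruflute/plu/slo c: pri
[out] created
>>> arbor.carryto s: /pruflute/tace d: /pruflute/plu/cajizos
[out] ok
>>> arbor.listout p: /
[out] [pruflute/]
>>> arbor.inscribe p: /pruflute/plu/drotri/pra c: slufu
[out] created
>>> ledger.bind k: kofle v: 2250-07-09
[out] nil
>>> arbor.inscribe p: /pruflute/plu/trufa c: gacriwil
[out] created
>>> ledger.bind k: britop v: -163
[out] sago
>>> arbor.recite p: /pruflute/plu/drotri/pra
[out] slufu
>>> arbor.listout p: /pruflute/plu
[out] [cajizos, drotri/, slo, trufa]

Answer: [cajizos, drotri/, slo, trufa]


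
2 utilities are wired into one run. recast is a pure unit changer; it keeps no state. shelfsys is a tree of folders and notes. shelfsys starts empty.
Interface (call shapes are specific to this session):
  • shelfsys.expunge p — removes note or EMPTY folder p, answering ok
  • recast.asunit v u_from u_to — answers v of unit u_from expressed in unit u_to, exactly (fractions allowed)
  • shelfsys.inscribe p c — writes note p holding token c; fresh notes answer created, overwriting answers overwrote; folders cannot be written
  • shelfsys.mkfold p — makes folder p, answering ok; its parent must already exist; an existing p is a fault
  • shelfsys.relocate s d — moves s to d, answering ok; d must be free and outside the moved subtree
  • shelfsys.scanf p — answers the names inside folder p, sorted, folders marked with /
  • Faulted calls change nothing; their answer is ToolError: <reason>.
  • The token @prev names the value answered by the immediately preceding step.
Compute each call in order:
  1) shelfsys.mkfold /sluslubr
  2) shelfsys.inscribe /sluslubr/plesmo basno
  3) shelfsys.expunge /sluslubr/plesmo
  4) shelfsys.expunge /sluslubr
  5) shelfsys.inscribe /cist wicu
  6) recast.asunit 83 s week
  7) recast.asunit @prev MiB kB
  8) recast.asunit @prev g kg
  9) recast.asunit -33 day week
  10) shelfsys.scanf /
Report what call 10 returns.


Answer: [cist]

Derivation:
Using mkfold with p: /sluslubr, and observe ok.
I call inscribe with p: /sluslubr/plesmo, c: basno, — result: created.
Next I call expunge with p: /sluslubr/plesmo, yielding ok.
Next I call expunge with p: /sluslubr, — result: ok.
I call inscribe with p: /cist, c: wicu, → created.
Invoking asunit with v: 83, u_from: s, u_to: week, — result: 83/604800.
I use asunit with v: @prev, u_from: MiB, u_to: kB, giving 84992/590625.
Now I run asunit with v: @prev, u_from: g, u_to: kg: 10624/73828125.
I call asunit with v: -33, u_from: day, u_to: week, and see -33/7.
Using scanf with p: /, and get [cist].


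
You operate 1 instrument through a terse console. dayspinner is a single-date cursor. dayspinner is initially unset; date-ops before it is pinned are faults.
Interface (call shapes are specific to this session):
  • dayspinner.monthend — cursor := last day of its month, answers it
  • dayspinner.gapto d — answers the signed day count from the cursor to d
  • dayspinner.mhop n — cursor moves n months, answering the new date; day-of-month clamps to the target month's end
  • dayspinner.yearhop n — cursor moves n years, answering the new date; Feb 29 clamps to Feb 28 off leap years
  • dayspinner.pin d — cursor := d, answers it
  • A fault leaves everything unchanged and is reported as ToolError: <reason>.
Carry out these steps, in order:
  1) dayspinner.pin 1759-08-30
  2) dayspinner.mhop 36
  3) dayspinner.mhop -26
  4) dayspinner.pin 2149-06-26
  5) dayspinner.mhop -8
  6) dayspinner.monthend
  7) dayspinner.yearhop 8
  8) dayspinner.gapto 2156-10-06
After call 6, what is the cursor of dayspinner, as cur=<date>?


Answer: cur=2148-10-31

Derivation:
-- dayspinner.pin(d=1759-08-30) ~> 1759-08-30
-- dayspinner.mhop(n=36) ~> 1762-08-30
-- dayspinner.mhop(n=-26) ~> 1760-06-30
-- dayspinner.pin(d=2149-06-26) ~> 2149-06-26
-- dayspinner.mhop(n=-8) ~> 2148-10-26
-- dayspinner.monthend() ~> 2148-10-31
-- dayspinner.yearhop(n=8) ~> 2156-10-31
-- dayspinner.gapto(d=2156-10-06) ~> -25


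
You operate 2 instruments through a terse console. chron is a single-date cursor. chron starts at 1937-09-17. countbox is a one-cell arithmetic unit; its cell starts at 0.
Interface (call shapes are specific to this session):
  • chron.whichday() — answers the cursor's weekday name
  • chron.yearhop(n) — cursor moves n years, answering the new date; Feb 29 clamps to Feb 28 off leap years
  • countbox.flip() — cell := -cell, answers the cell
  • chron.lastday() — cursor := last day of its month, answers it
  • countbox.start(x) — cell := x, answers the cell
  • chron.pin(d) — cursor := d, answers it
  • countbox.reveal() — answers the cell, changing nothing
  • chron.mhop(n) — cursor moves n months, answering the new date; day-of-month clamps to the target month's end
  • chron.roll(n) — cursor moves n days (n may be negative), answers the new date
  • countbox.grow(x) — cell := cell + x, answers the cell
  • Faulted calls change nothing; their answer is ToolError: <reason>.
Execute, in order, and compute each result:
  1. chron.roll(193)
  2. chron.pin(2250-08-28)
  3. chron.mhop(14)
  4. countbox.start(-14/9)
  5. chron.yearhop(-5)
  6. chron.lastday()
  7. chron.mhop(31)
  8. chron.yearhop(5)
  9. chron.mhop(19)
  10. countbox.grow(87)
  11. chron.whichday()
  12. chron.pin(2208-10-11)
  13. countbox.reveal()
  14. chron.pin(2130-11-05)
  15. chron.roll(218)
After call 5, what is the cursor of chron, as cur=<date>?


-> roll(193)
<- 1938-03-29
-> pin(2250-08-28)
<- 2250-08-28
-> mhop(14)
<- 2251-10-28
-> start(-14/9)
<- -14/9
-> yearhop(-5)
<- 2246-10-28
-> lastday()
<- 2246-10-31
-> mhop(31)
<- 2249-05-31
-> yearhop(5)
<- 2254-05-31
-> mhop(19)
<- 2255-12-31
-> grow(87)
<- 769/9
-> whichday()
<- Monday
-> pin(2208-10-11)
<- 2208-10-11
-> reveal()
<- 769/9
-> pin(2130-11-05)
<- 2130-11-05
-> roll(218)
<- 2131-06-11

Answer: cur=2246-10-28


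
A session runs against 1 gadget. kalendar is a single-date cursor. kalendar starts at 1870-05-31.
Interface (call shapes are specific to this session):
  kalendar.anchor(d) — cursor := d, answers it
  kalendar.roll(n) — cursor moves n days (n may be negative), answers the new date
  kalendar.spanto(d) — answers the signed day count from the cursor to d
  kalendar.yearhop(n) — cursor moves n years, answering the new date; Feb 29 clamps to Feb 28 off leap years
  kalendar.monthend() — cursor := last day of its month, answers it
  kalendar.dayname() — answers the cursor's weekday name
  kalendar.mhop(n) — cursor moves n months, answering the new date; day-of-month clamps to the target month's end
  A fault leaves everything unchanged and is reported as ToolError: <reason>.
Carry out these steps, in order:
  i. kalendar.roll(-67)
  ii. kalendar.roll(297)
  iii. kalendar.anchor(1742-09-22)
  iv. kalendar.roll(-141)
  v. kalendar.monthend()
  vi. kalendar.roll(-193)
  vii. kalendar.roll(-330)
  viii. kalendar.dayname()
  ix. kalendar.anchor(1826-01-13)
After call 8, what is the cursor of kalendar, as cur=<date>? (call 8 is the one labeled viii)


CALL kalendar.roll[n=-67]
RET  1870-03-25
CALL kalendar.roll[n=297]
RET  1871-01-16
CALL kalendar.anchor[d=1742-09-22]
RET  1742-09-22
CALL kalendar.roll[n=-141]
RET  1742-05-04
CALL kalendar.monthend[]
RET  1742-05-31
CALL kalendar.roll[n=-193]
RET  1741-11-19
CALL kalendar.roll[n=-330]
RET  1740-12-24
CALL kalendar.dayname[]
RET  Saturday
CALL kalendar.anchor[d=1826-01-13]
RET  1826-01-13

Answer: cur=1740-12-24


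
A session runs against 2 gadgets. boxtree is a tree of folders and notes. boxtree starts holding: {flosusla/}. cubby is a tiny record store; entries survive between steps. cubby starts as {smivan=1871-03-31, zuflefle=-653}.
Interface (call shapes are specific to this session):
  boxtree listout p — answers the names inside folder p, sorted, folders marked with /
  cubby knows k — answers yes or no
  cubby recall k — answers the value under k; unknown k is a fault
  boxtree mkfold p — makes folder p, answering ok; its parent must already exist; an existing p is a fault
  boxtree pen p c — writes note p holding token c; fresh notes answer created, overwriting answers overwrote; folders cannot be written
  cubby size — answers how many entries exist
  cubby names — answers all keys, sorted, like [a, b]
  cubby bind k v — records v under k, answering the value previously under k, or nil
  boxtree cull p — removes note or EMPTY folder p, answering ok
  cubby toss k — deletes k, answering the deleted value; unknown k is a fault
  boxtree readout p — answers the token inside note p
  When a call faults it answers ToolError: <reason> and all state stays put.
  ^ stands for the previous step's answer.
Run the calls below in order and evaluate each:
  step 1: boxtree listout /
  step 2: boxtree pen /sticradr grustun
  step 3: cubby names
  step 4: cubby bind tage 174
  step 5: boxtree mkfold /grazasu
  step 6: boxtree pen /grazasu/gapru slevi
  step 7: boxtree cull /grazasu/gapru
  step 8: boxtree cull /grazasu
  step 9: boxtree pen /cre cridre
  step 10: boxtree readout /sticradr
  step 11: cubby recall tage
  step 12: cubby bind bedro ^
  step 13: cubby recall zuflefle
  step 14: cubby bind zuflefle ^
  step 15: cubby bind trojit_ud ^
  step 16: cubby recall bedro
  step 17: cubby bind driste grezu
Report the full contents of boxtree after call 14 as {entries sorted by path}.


Step: boxtree listout[p→/]
Result: [flosusla/]
Step: boxtree pen[p→/sticradr; c→grustun]
Result: created
Step: cubby names[]
Result: [smivan, zuflefle]
Step: cubby bind[k→tage; v→174]
Result: nil
Step: boxtree mkfold[p→/grazasu]
Result: ok
Step: boxtree pen[p→/grazasu/gapru; c→slevi]
Result: created
Step: boxtree cull[p→/grazasu/gapru]
Result: ok
Step: boxtree cull[p→/grazasu]
Result: ok
Step: boxtree pen[p→/cre; c→cridre]
Result: created
Step: boxtree readout[p→/sticradr]
Result: grustun
Step: cubby recall[k→tage]
Result: 174
Step: cubby bind[k→bedro; v→^]
Result: nil
Step: cubby recall[k→zuflefle]
Result: -653
Step: cubby bind[k→zuflefle; v→^]
Result: -653
Step: cubby bind[k→trojit_ud; v→^]
Result: nil
Step: cubby recall[k→bedro]
Result: 174
Step: cubby bind[k→driste; v→grezu]
Result: nil

Answer: {cre=cridre, flosusla/, sticradr=grustun}


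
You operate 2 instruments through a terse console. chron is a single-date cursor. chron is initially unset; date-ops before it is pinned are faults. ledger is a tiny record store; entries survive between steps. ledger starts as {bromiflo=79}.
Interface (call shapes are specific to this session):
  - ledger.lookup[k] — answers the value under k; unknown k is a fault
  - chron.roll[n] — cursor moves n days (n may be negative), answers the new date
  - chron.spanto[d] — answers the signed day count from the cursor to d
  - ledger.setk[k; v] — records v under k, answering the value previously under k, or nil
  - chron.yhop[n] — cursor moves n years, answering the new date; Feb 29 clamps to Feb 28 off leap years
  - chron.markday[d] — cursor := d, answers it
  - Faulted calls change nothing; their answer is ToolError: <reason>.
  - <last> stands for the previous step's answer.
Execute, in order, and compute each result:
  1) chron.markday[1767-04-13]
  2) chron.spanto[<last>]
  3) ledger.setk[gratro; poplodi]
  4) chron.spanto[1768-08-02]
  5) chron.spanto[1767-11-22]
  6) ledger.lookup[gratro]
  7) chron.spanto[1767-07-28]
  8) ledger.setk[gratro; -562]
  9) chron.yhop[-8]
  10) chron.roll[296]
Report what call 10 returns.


~$ chron.markday d='1767-04-13'
= 1767-04-13
~$ chron.spanto d='<last>'
= 0
~$ ledger.setk k='gratro' v='poplodi'
= nil
~$ chron.spanto d='1768-08-02'
= 477
~$ chron.spanto d='1767-11-22'
= 223
~$ ledger.lookup k='gratro'
= poplodi
~$ chron.spanto d='1767-07-28'
= 106
~$ ledger.setk k='gratro' v='-562'
= poplodi
~$ chron.yhop n='-8'
= 1759-04-13
~$ chron.roll n='296'
= 1760-02-03

Answer: 1760-02-03


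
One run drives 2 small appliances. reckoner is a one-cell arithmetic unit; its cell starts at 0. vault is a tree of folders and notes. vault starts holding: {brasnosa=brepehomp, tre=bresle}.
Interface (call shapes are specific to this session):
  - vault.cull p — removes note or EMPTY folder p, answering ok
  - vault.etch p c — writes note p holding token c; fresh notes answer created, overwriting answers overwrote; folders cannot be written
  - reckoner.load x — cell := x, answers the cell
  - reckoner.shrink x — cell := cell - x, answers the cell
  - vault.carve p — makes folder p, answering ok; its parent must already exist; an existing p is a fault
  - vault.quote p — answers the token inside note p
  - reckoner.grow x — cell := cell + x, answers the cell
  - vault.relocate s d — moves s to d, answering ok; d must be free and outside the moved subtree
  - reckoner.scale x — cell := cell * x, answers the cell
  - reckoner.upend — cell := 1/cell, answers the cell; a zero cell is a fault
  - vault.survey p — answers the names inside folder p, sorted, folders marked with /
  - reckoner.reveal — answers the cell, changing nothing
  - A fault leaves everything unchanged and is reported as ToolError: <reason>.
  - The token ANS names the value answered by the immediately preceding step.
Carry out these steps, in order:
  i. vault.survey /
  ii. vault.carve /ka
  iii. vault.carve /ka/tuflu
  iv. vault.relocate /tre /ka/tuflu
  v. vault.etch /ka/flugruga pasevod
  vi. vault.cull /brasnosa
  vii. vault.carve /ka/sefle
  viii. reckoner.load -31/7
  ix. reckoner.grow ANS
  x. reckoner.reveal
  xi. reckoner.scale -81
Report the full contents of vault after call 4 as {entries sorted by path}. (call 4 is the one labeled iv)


I call survey with p=/, yielding [brasnosa, tre].
Now I run carve with p=/ka, giving ok.
I run carve with p=/ka/tuflu, which returns ok.
I invoke relocate with s=/tre, d=/ka/tuflu, — result: ToolError: exists.
I invoke etch with p=/ka/flugruga, c=pasevod, which returns created.
I run cull with p=/brasnosa: ok.
Calling carve with p=/ka/sefle, and get ok.
I run load with x=-31/7: -31/7.
Now I run grow with x=ANS, and observe -62/7.
I invoke reveal, yielding -62/7.
I try scale with x=-81, yielding 5022/7.

Answer: {brasnosa=brepehomp, ka/, ka/tuflu/, tre=bresle}


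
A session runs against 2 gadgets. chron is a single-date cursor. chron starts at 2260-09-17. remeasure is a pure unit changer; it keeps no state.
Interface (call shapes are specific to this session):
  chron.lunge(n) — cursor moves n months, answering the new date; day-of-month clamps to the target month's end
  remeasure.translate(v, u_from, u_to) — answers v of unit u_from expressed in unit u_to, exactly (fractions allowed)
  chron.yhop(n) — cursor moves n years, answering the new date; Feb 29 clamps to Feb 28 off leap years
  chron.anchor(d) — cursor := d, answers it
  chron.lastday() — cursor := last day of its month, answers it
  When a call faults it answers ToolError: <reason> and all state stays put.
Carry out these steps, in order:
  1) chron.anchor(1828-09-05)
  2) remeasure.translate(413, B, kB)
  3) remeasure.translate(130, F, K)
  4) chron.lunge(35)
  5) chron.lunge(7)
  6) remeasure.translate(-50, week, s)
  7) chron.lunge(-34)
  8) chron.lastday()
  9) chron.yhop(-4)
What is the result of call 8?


CALL chron.anchor[d='1828-09-05']
RET  1828-09-05
CALL remeasure.translate[v='413'; u_from='B'; u_to='kB']
RET  413/1000
CALL remeasure.translate[v='130'; u_from='F'; u_to='K']
RET  58967/180
CALL chron.lunge[n='35']
RET  1831-08-05
CALL chron.lunge[n='7']
RET  1832-03-05
CALL remeasure.translate[v='-50'; u_from='week'; u_to='s']
RET  -30240000
CALL chron.lunge[n='-34']
RET  1829-05-05
CALL chron.lastday[]
RET  1829-05-31
CALL chron.yhop[n='-4']
RET  1825-05-31

Answer: 1829-05-31


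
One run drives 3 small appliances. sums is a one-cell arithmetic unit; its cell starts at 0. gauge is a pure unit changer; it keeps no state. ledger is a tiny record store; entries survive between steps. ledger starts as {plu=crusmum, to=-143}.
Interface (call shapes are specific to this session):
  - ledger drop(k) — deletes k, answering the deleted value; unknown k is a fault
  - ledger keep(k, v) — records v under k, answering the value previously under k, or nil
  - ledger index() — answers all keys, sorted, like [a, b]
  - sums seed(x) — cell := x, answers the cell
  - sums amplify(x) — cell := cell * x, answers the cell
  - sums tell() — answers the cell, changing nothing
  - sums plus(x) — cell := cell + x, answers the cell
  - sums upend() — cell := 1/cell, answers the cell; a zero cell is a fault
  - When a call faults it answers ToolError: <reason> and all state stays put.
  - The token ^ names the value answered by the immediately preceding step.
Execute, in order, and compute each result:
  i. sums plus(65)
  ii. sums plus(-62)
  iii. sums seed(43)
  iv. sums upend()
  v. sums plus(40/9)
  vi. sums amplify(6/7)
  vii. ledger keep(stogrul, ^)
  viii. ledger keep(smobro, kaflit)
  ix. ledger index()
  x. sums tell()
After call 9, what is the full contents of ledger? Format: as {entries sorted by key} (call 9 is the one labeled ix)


Answer: {plu=crusmum, smobro=kaflit, stogrul=494/129, to=-143}

Derivation:
-- 1. sums plus(x='65') -> 65
-- 2. sums plus(x='-62') -> 3
-- 3. sums seed(x='43') -> 43
-- 4. sums upend() -> 1/43
-- 5. sums plus(x='40/9') -> 1729/387
-- 6. sums amplify(x='6/7') -> 494/129
-- 7. ledger keep(k='stogrul', v='^') -> nil
-- 8. ledger keep(k='smobro', v='kaflit') -> nil
-- 9. ledger index() -> [plu, smobro, stogrul, to]
-- 10. sums tell() -> 494/129


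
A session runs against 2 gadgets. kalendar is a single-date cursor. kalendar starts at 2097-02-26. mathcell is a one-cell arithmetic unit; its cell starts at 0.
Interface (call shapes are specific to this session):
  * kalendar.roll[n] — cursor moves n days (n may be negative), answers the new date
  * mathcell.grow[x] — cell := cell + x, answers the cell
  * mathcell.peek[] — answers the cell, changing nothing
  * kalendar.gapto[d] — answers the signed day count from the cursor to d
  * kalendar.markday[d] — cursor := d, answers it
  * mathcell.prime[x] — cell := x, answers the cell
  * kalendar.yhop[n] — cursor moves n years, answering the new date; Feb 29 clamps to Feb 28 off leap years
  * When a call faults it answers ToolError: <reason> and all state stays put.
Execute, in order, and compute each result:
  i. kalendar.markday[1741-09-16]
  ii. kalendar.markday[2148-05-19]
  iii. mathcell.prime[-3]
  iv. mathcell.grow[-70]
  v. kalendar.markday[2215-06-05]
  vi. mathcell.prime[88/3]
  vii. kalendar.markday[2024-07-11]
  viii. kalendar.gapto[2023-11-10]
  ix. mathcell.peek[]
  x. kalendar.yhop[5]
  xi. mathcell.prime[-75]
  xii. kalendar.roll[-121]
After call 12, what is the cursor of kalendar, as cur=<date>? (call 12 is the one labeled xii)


Invoking kalendar.markday(d→1741-09-16), yielding 1741-09-16.
I call kalendar.markday(d→2148-05-19), — result: 2148-05-19.
Now I run mathcell.prime(x→-3), which returns -3.
Next I call mathcell.grow(x→-70), which returns -73.
Calling kalendar.markday(d→2215-06-05), and see 2215-06-05.
Now I run mathcell.prime(x→88/3), giving 88/3.
Calling kalendar.markday(d→2024-07-11), and see 2024-07-11.
I invoke kalendar.gapto(d→2023-11-10): -244.
Now I run mathcell.peek(), yielding 88/3.
Then kalendar.yhop(n→5), and observe 2029-07-11.
I call mathcell.prime(x→-75), yielding -75.
I invoke kalendar.roll(n→-121), → 2029-03-12.

Answer: cur=2029-03-12


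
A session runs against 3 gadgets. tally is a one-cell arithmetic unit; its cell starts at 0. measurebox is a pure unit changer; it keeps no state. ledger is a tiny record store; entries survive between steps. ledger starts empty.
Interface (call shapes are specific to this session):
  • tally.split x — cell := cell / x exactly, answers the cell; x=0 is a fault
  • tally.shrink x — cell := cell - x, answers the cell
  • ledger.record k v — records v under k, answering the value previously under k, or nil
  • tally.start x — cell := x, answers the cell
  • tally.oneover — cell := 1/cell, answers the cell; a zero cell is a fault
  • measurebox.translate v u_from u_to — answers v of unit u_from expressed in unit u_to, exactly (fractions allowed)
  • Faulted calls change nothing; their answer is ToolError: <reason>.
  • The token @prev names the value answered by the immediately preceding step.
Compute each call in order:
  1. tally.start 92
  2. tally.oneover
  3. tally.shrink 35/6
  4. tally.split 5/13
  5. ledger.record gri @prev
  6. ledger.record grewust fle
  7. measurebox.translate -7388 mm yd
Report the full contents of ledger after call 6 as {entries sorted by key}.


Answer: {grewust=fle, gri=-20891/1380}

Derivation:
# tally.start(x=92) == 92
# tally.oneover() == 1/92
# tally.shrink(x=35/6) == -1607/276
# tally.split(x=5/13) == -20891/1380
# ledger.record(k=gri, v=@prev) == nil
# ledger.record(k=grewust, v=fle) == nil
# measurebox.translate(v=-7388, u_from=mm, u_to=yd) == -9235/1143


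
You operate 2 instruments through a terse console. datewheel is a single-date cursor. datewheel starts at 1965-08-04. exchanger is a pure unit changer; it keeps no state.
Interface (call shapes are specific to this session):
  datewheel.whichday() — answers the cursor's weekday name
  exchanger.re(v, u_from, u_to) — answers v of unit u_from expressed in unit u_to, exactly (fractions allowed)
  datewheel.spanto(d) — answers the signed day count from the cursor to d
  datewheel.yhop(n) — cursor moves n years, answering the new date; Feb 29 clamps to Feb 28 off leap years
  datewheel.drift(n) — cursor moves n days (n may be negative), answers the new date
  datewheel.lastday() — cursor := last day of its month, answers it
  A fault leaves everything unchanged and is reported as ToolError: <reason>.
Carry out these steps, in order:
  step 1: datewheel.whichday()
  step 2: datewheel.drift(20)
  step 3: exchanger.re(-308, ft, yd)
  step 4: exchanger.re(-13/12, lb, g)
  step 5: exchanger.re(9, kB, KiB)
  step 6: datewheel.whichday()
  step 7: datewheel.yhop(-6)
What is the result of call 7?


Answer: 1959-08-24

Derivation:
I call datewheel.whichday, → Wednesday.
I use datewheel.drift(n=20), and see 1965-08-24.
Now I run exchanger.re(v=-308, u_from=ft, u_to=yd), yielding -308/3.
Calling exchanger.re(v=-13/12, u_from=lb, u_to=g), giving -589670081/1200000.
I use exchanger.re(v=9, u_from=kB, u_to=KiB), → 1125/128.
I try datewheel.whichday(), yielding Tuesday.
I run datewheel.yhop(n=-6), → 1959-08-24.


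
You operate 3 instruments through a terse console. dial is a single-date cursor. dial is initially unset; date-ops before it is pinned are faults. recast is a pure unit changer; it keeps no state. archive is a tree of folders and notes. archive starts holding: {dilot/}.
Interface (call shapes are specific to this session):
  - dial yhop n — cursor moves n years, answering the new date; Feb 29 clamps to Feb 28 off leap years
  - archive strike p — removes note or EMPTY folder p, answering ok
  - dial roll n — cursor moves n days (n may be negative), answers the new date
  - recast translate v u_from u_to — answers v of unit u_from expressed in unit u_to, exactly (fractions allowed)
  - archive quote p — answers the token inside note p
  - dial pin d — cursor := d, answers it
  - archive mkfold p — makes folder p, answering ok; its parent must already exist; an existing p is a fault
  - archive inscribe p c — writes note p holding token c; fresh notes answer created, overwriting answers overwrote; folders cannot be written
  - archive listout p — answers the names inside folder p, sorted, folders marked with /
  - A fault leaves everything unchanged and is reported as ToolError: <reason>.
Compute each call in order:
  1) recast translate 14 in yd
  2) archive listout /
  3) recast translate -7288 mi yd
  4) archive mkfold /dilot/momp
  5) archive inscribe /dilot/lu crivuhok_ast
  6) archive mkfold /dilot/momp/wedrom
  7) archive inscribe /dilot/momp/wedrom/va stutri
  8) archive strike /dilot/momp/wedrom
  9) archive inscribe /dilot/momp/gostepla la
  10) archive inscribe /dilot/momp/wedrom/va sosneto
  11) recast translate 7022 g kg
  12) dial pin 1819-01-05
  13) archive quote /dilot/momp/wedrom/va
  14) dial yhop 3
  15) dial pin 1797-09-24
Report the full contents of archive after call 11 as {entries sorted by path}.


Answer: {dilot/, dilot/lu=crivuhok_ast, dilot/momp/, dilot/momp/gostepla=la, dilot/momp/wedrom/, dilot/momp/wedrom/va=sosneto}

Derivation:
-- recast translate(v→14, u_from→in, u_to→yd) -> 7/18
-- archive listout(p→/) -> [dilot/]
-- recast translate(v→-7288, u_from→mi, u_to→yd) -> -12826880
-- archive mkfold(p→/dilot/momp) -> ok
-- archive inscribe(p→/dilot/lu, c→crivuhok_ast) -> created
-- archive mkfold(p→/dilot/momp/wedrom) -> ok
-- archive inscribe(p→/dilot/momp/wedrom/va, c→stutri) -> created
-- archive strike(p→/dilot/momp/wedrom) -> ToolError: not empty
-- archive inscribe(p→/dilot/momp/gostepla, c→la) -> created
-- archive inscribe(p→/dilot/momp/wedrom/va, c→sosneto) -> overwrote
-- recast translate(v→7022, u_from→g, u_to→kg) -> 3511/500
-- dial pin(d→1819-01-05) -> 1819-01-05
-- archive quote(p→/dilot/momp/wedrom/va) -> sosneto
-- dial yhop(n→3) -> 1822-01-05
-- dial pin(d→1797-09-24) -> 1797-09-24


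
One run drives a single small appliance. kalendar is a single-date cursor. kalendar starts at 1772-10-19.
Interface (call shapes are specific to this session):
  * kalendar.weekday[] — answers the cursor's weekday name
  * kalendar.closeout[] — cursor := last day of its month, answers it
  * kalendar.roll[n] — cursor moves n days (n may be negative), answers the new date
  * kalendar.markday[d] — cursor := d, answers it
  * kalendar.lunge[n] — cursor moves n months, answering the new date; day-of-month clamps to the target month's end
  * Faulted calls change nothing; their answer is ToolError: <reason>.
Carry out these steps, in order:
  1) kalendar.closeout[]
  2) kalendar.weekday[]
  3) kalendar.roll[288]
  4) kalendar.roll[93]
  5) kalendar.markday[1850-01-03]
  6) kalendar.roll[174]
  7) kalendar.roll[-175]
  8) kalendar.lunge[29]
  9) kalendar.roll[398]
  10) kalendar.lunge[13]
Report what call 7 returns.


Answer: 1850-01-02

Derivation:
! kalendar.closeout() -> 1772-10-31
! kalendar.weekday() -> Saturday
! kalendar.roll(n: 288) -> 1773-08-15
! kalendar.roll(n: 93) -> 1773-11-16
! kalendar.markday(d: 1850-01-03) -> 1850-01-03
! kalendar.roll(n: 174) -> 1850-06-26
! kalendar.roll(n: -175) -> 1850-01-02
! kalendar.lunge(n: 29) -> 1852-06-02
! kalendar.roll(n: 398) -> 1853-07-05
! kalendar.lunge(n: 13) -> 1854-08-05


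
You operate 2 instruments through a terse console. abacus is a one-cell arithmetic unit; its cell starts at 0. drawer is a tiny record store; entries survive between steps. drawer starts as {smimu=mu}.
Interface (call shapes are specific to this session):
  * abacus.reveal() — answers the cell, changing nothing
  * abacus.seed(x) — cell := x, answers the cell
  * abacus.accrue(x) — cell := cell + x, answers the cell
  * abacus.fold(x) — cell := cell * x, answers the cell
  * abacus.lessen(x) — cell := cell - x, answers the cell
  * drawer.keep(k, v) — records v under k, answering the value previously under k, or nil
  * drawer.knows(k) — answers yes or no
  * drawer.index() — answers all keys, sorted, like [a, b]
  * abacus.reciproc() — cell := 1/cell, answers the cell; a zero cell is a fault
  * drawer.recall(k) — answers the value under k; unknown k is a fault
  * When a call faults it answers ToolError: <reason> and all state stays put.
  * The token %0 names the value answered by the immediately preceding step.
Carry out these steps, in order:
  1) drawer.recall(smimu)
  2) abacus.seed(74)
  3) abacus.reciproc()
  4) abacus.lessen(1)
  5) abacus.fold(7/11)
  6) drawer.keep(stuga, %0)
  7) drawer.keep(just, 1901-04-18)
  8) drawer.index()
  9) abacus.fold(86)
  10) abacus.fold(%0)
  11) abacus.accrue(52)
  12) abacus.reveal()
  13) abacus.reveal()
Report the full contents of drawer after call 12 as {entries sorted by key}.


I use drawer.recall passing smimu, yielding mu.
I run abacus.seed passing 74, which returns 74.
I call abacus.reciproc(), and see 1/74.
Calling abacus.lessen passing 1: -73/74.
I run abacus.fold passing 7/11: -511/814.
Invoking drawer.keep passing stuga, %0, and see nil.
Invoking drawer.keep passing just, 1901-04-18, yielding nil.
I try drawer.index(), giving [just, smimu, stuga].
Then abacus.fold passing 86, and get -21973/407.
Then abacus.fold passing %0, — result: 482812729/165649.
Next I call abacus.accrue passing 52, yielding 491426477/165649.
Now I run abacus.reveal(), and observe 491426477/165649.
Invoking abacus.reveal, → 491426477/165649.

Answer: {just=1901-04-18, smimu=mu, stuga=-511/814}


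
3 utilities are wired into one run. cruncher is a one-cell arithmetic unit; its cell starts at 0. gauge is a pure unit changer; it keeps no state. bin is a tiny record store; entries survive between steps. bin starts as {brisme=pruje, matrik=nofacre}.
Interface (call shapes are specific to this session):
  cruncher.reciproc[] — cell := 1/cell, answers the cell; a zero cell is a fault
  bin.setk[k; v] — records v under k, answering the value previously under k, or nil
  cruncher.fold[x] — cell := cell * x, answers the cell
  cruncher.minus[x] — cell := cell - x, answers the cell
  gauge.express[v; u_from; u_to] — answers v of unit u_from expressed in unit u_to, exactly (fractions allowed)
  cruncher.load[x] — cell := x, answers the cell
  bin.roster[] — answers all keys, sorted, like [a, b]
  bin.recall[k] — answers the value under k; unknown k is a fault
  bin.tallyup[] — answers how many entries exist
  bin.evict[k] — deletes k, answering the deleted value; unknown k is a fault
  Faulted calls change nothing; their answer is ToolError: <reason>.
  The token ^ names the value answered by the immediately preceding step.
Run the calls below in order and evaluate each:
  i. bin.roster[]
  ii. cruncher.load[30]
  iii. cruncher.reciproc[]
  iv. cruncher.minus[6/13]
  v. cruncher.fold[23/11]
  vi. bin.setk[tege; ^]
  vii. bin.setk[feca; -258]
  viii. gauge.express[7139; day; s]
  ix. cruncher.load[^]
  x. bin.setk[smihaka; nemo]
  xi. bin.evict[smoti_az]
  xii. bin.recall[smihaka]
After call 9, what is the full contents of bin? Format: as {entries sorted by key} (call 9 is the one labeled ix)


>>> bin.roster
  [brisme, matrik]
>>> cruncher.load x→30
  30
>>> cruncher.reciproc
  1/30
>>> cruncher.minus x→6/13
  -167/390
>>> cruncher.fold x→23/11
  -3841/4290
>>> bin.setk k→tege v→^
  nil
>>> bin.setk k→feca v→-258
  nil
>>> gauge.express v→7139 u_from→day u_to→s
  616809600
>>> cruncher.load x→^
  616809600
>>> bin.setk k→smihaka v→nemo
  nil
>>> bin.evict k→smoti_az
  ToolError: no such key smoti_az
>>> bin.recall k→smihaka
  nemo

Answer: {brisme=pruje, feca=-258, matrik=nofacre, tege=-3841/4290}


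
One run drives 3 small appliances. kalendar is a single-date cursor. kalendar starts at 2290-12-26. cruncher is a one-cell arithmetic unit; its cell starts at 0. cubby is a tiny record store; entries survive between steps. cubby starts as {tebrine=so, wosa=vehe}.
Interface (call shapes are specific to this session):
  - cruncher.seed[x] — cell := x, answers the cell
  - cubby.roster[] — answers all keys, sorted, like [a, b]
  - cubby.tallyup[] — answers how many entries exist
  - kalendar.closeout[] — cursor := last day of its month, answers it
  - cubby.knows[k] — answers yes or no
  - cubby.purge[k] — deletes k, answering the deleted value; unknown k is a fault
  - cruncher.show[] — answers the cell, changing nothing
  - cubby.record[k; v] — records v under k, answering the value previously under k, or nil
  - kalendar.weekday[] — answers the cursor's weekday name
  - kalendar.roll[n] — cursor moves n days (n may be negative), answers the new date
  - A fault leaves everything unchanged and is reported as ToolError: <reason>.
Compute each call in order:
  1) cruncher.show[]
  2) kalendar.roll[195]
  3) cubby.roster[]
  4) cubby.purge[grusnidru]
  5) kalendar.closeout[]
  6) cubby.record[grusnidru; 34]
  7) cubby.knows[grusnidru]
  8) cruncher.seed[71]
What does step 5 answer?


Do: cruncher.show[]
See: 0
Do: kalendar.roll[n: 195]
See: 2291-07-09
Do: cubby.roster[]
See: [tebrine, wosa]
Do: cubby.purge[k: grusnidru]
See: ToolError: no such key grusnidru
Do: kalendar.closeout[]
See: 2291-07-31
Do: cubby.record[k: grusnidru; v: 34]
See: nil
Do: cubby.knows[k: grusnidru]
See: yes
Do: cruncher.seed[x: 71]
See: 71

Answer: 2291-07-31


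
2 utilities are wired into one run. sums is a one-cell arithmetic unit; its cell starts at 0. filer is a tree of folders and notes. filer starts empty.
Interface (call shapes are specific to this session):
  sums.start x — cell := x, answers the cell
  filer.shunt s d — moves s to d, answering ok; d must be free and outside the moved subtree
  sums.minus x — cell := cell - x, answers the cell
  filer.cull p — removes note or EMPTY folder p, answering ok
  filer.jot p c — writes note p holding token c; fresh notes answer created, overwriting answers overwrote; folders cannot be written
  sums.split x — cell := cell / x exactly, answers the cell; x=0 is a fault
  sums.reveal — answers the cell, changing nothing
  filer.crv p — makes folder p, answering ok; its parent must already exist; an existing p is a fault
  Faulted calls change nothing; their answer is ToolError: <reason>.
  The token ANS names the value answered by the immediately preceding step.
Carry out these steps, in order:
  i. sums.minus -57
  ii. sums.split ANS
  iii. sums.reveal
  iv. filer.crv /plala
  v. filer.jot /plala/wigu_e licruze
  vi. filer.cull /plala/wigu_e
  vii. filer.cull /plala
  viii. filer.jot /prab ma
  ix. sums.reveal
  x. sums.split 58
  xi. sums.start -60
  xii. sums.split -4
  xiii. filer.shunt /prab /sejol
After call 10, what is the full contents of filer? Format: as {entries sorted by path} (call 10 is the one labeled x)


Answer: {prab=ma}

Derivation:
·→ sums.minus(x: -57)
·← 57
·→ sums.split(x: ANS)
·← 1
·→ sums.reveal()
·← 1
·→ filer.crv(p: /plala)
·← ok
·→ filer.jot(p: /plala/wigu_e, c: licruze)
·← created
·→ filer.cull(p: /plala/wigu_e)
·← ok
·→ filer.cull(p: /plala)
·← ok
·→ filer.jot(p: /prab, c: ma)
·← created
·→ sums.reveal()
·← 1
·→ sums.split(x: 58)
·← 1/58
·→ sums.start(x: -60)
·← -60
·→ sums.split(x: -4)
·← 15
·→ filer.shunt(s: /prab, d: /sejol)
·← ok


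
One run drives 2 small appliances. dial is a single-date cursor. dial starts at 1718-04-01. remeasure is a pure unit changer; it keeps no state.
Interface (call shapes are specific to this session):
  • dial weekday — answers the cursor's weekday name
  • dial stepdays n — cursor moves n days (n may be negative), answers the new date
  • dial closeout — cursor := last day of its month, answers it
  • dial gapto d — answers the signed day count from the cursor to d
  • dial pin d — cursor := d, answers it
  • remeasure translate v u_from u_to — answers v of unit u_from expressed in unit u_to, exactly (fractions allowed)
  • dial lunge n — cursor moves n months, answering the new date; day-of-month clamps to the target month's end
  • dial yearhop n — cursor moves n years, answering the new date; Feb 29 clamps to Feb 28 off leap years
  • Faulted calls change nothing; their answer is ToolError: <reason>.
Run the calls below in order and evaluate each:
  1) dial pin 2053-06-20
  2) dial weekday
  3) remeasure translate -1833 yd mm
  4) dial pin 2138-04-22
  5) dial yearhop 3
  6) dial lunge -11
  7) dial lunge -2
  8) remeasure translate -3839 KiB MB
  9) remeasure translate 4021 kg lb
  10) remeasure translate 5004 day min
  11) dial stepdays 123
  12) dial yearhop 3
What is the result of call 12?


Answer: 2143-07-23

Derivation:
>>> dial pin d→2053-06-20
= 2053-06-20
>>> dial weekday
= Friday
>>> remeasure translate v→-1833 u_from→yd u_to→mm
= -8380476/5
>>> dial pin d→2138-04-22
= 2138-04-22
>>> dial yearhop n→3
= 2141-04-22
>>> dial lunge n→-11
= 2140-05-22
>>> dial lunge n→-2
= 2140-03-22
>>> remeasure translate v→-3839 u_from→KiB u_to→MB
= -61424/15625
>>> remeasure translate v→4021 u_from→kg u_to→lb
= 402100000000/45359237
>>> remeasure translate v→5004 u_from→day u_to→min
= 7205760
>>> dial stepdays n→123
= 2140-07-23
>>> dial yearhop n→3
= 2143-07-23
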